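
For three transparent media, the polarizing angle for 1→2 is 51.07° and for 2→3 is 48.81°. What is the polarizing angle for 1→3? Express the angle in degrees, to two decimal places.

tan θ_B(1→2) = n₂/n₁ = tan 51.07° = 1.2380.
tan θ_B(2→3) = n₃/n₂ = tan 48.81° = 1.1427.
So n₃/n₁ = (n₂/n₁)(n₃/n₂) = 1.2380 × 1.1427 = 1.4146.
θ_B(1→3) = arctan(1.4146) = 54.74°.

θ_B ≈ 54.74°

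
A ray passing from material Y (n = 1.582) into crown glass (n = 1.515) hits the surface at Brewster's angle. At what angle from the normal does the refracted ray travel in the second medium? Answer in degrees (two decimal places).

θ_t ≈ 46.24°

First find Brewster's angle: tan θ_B = 1.515/1.582 = 0.9576, giving θ_B = 43.76°.
The refracted ray is perpendicular to the reflected ray, so θ_t = 90° − θ_B = 46.24°.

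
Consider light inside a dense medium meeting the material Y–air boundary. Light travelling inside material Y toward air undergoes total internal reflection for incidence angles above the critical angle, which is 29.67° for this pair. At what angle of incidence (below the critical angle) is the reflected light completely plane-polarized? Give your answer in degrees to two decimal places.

θ_B ≈ 26.34°

At the critical angle sin θ_c = n₂/n₁, giving n₂/n₁ = sin 29.67° = 0.4950.
Then tan θ_B = n₂/n₁ = 0.4950, so θ_B = arctan 0.4950 = 26.34°.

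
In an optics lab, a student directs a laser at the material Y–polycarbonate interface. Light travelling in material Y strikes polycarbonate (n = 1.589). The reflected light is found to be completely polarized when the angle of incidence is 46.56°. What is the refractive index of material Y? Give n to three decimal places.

Full polarization of the reflected beam means tan θ_B = n₂/n₁, where n₁ is the incident medium (material Y).
n₁ = n₂ / tan θ_B = 1.589 / tan 46.56° = 1.505.

n ≈ 1.505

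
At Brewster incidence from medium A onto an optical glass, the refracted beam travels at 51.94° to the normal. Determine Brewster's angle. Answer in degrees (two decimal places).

At Brewster's angle the reflected and refracted rays are perpendicular, so θ_B + θ_t = 90°.
θ_B = 90° − 51.94° = 38.06°.

θ_B ≈ 38.06°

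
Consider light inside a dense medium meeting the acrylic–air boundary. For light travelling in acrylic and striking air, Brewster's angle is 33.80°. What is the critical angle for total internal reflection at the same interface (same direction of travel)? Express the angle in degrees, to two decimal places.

θ_c ≈ 42.02°

n₂/n₁ = tan 33.80° = 0.6694; the critical angle satisfies sin θ_c = n₂/n₁.
θ_c = arcsin(0.6694) = 42.02°.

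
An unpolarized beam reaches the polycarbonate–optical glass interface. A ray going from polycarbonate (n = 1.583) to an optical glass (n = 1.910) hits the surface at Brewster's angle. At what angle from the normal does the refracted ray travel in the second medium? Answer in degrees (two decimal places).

θ_B = arctan(n₂/n₁) = arctan(1.910/1.583) = 50.35°.
At Brewster's angle the reflected and refracted rays are perpendicular, so θ_t = 90° − θ_B = 90° − 50.35° = 39.65°.

θ_t ≈ 39.65°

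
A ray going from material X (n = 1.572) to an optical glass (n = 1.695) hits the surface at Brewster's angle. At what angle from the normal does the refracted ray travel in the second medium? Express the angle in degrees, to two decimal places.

θ_t ≈ 42.84°

tan θ_B = n₂/n₁ = 1.695/1.572 = 1.0782, so θ_B = 47.16°.
The refracted ray is perpendicular to the reflected ray, so θ_t = 90° − θ_B = 42.84°.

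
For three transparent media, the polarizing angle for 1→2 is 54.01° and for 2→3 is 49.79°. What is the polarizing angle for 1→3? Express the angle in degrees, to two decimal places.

θ_B ≈ 58.45°

n₂/n₁ = tan 54.01° = 1.3769 and n₃/n₂ = tan 49.79° = 1.1829.
So n₃/n₁ = (n₂/n₁)(n₃/n₂) = 1.3769 × 1.1829 = 1.6287.
θ_B(1→3) = arctan(1.6287) = 58.45°.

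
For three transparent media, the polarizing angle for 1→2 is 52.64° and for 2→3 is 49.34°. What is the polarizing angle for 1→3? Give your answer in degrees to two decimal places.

θ_B ≈ 56.75°

tan θ_B(1→2) = n₂/n₁ = tan 52.64° = 1.3098.
tan θ_B(2→3) = n₃/n₂ = tan 49.34° = 1.1643.
So n₃/n₁ = (n₂/n₁)(n₃/n₂) = 1.3098 × 1.1643 = 1.5250.
θ_B(1→3) = arctan(1.5250) = 56.75°.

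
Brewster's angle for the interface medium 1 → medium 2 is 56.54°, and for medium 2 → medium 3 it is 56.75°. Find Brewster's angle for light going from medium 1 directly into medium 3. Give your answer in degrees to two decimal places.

θ_B ≈ 66.57°

Each Brewster angle gives a ratio: n₂/n₁ = tan 56.54° = 1.5131, n₃/n₂ = tan 56.75° = 1.5253.
n₃/n₁ = 2.3079. Then tan θ_B(1→3) = n₃/n₁, so θ_B(1→3) = arctan(2.3079) = 66.57°.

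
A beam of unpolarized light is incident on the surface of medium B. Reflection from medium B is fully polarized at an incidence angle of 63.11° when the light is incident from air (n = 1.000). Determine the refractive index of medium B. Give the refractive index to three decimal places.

Full polarization of the reflected beam means tan θ_B = n₂/n₁, where n₁ is the incident medium (air).
n₂ = n₁ tan θ_B = 1.000 × tan 63.11° = 1.972.

n ≈ 1.972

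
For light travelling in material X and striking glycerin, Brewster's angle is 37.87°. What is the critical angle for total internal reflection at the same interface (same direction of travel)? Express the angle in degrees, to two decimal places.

θ_c ≈ 51.04°

n₂/n₁ = tan 37.87° = 0.7776; the critical angle satisfies sin θ_c = n₂/n₁.
θ_c = arcsin(0.7776) = 51.04°.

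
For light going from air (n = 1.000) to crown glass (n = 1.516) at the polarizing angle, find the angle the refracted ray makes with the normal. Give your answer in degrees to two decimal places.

θ_t ≈ 33.41°

tan θ_B = n₂/n₁ = 1.516/1.000 = 1.5160, so θ_B = 56.59°.
At Brewster's angle the reflected and refracted rays are perpendicular, so θ_t = 90° − θ_B = 90° − 56.59° = 33.41°.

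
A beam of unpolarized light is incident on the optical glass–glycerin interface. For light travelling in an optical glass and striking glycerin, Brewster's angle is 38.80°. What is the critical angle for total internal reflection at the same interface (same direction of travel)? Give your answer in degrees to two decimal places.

θ_c ≈ 53.52°

tan θ_B = n₂/n₁ = tan 38.80° = 0.8040.
Total internal reflection: sin θ_c = n₂/n₁ = 0.8040.
θ_c = arcsin(0.8040) = 53.52°.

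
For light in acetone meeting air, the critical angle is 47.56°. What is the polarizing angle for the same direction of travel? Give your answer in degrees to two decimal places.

θ_B ≈ 36.43°

sin θ_c = n₂/n₁, so n₂/n₁ = sin 47.56° = 0.7380.
Brewster: tan θ_B = n₂/n₁ = 0.7380.
θ_B = arctan(0.7380) = 36.43°.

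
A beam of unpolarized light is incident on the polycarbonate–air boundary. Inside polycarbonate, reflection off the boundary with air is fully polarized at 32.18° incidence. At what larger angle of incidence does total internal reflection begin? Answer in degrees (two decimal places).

θ_c ≈ 38.99°

From Brewster, n₂/n₁ = tan θ_B = tan 32.18° = 0.6292.
Then sin θ_c = n₂/n₁ = 0.6292, so θ_c = arcsin 0.6292 = 38.99°.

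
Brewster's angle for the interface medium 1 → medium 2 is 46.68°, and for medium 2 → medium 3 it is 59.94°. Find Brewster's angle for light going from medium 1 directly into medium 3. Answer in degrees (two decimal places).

θ_B ≈ 61.38°

n₂/n₁ = tan 46.68° = 1.0604 and n₃/n₂ = tan 59.94° = 1.7279.
Multiplying, n₃/n₁ = 1.0604 × 1.7279 = 1.8323, and θ_B(1→3) = arctan 1.8323 = 61.38°.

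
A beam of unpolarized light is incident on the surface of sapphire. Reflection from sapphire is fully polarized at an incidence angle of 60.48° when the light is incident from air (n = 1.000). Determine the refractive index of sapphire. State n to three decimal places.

Full polarization of the reflected beam means tan θ_B = n₂/n₁, where n₁ is the incident medium (air).
n₂ = n₁ tan θ_B = 1.000 × tan 60.48° = 1.766.

n ≈ 1.766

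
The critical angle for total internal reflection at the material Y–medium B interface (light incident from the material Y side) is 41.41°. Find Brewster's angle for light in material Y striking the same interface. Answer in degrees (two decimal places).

At the critical angle sin θ_c = n₂/n₁, giving n₂/n₁ = sin 41.41° = 0.6614.
Then tan θ_B = n₂/n₁ = 0.6614, so θ_B = arctan 0.6614 = 33.48°.

θ_B ≈ 33.48°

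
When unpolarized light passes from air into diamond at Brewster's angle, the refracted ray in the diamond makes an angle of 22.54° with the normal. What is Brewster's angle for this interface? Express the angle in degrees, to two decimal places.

θ_B ≈ 67.46°

Brewster's condition makes the reflected and refracted beams perpendicular: θ_B + θ_t = 90°.
So θ_B = 90° − θ_t = 90° − 22.54° = 67.46°.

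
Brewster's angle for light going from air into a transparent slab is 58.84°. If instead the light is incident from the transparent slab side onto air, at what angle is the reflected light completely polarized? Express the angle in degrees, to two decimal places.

tan θ_B' = n₁/n₂ = 1/tan θ_B, so θ_B' = 90° − θ_B.
θ_B' = 90° − 58.84° = 31.16°.

θ_B' ≈ 31.16°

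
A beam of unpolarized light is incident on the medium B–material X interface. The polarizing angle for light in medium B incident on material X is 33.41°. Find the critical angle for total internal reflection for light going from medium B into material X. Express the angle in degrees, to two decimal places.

θ_c ≈ 41.27°

n₂/n₁ = tan 33.41° = 0.6596; the critical angle satisfies sin θ_c = n₂/n₁.
θ_c = arcsin(0.6596) = 41.27°.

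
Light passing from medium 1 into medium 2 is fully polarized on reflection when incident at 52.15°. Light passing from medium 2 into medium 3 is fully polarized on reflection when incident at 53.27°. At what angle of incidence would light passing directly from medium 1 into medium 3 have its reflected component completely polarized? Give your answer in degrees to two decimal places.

θ_B ≈ 59.89°

Each Brewster angle gives a ratio: n₂/n₁ = tan 52.15° = 1.2869, n₃/n₂ = tan 53.27° = 1.3401.
Multiplying, n₃/n₁ = 1.2869 × 1.3401 = 1.7246, and θ_B(1→3) = arctan 1.7246 = 59.89°.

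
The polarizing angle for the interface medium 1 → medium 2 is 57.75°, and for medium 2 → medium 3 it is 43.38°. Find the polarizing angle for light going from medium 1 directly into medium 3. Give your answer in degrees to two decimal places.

tan θ_B(1→2) = n₂/n₁ = tan 57.75° = 1.5849.
tan θ_B(2→3) = n₃/n₂ = tan 43.38° = 0.9450.
So n₃/n₁ = (n₂/n₁)(n₃/n₂) = 1.5849 × 0.9450 = 1.4977.
θ_B(1→3) = arctan(1.4977) = 56.27°.

θ_B ≈ 56.27°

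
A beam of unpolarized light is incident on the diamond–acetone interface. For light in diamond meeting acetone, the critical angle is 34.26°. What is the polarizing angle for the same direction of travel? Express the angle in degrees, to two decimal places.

θ_B ≈ 29.38°

At the critical angle sin θ_c = n₂/n₁, giving n₂/n₁ = sin 34.26° = 0.5629.
Then tan θ_B = n₂/n₁ = 0.5629, so θ_B = arctan 0.5629 = 29.38°.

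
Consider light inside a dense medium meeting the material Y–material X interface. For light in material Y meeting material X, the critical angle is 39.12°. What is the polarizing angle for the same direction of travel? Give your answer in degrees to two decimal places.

At the critical angle sin θ_c = n₂/n₁, giving n₂/n₁ = sin 39.12° = 0.6309.
Then tan θ_B = n₂/n₁ = 0.6309, so θ_B = arctan 0.6309 = 32.25°.

θ_B ≈ 32.25°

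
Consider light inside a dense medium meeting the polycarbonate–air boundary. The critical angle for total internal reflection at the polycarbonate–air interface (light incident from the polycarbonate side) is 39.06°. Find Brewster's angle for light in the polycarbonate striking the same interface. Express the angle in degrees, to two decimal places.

θ_B ≈ 32.22°

At the critical angle sin θ_c = n₂/n₁, giving n₂/n₁ = sin 39.06° = 0.6301.
Then tan θ_B = n₂/n₁ = 0.6301, so θ_B = arctan 0.6301 = 32.22°.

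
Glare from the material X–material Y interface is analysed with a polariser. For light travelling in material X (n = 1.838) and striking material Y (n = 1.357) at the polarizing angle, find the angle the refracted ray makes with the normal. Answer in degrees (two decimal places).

θ_B = arctan(n₂/n₁) = arctan(1.357/1.838) = 36.44°.
The refracted ray is perpendicular to the reflected ray, so θ_t = 90° − θ_B = 53.56°.

θ_t ≈ 53.56°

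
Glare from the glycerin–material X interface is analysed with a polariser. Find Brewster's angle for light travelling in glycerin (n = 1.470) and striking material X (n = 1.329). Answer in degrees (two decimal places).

At Brewster's angle the reflected and refracted rays are perpendicular, which with Snell's law gives tan θ_B = n₂/n₁.
Here n₂/n₁ = 1.329/1.470 = 0.9041, and Brewster's law gives tan θ_B = n₂/n₁.
θ_B = arctan(0.9041) = 42.12°.

θ_B ≈ 42.12°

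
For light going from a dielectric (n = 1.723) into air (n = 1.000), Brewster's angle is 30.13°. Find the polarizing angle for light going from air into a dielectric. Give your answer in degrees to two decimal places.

θ_B' ≈ 59.87°

Reversing the direction swaps n₁ and n₂, so tan θ_B' = 1/tan θ_B and θ_B' = 90° − θ_B.
Hence θ_B' = 90° − 30.13° = 59.87°.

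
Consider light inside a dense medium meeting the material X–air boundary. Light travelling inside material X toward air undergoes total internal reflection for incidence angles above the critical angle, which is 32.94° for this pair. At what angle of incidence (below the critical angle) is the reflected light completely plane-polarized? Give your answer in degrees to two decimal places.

At the critical angle sin θ_c = n₂/n₁, giving n₂/n₁ = sin 32.94° = 0.5438.
Then tan θ_B = n₂/n₁ = 0.5438, so θ_B = arctan 0.5438 = 28.54°.

θ_B ≈ 28.54°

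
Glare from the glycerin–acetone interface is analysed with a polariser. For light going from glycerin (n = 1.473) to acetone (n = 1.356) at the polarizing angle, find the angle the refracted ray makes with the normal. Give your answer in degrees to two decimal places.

θ_t ≈ 47.37°

First find Brewster's angle: tan θ_B = 1.356/1.473 = 0.9206, giving θ_B = 42.63°.
The refracted ray is perpendicular to the reflected ray, so θ_t = 90° − θ_B = 47.37°.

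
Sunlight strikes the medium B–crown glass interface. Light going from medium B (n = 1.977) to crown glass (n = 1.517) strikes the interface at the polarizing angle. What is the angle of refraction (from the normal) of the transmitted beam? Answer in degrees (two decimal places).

θ_t ≈ 52.50°

tan θ_B = n₂/n₁ = 1.517/1.977 = 0.7673, so θ_B = 37.50°.
At Brewster's angle the reflected and refracted rays are perpendicular, so θ_t = 90° − θ_B = 90° − 37.50° = 52.50°.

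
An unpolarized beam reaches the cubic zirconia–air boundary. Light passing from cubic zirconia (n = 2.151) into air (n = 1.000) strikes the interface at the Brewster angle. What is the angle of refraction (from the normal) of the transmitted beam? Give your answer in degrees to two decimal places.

θ_t ≈ 65.07°

First find Brewster's angle: tan θ_B = 1.000/2.151 = 0.4649, giving θ_B = 24.93°.
At Brewster's angle the reflected and refracted rays are perpendicular, so θ_t = 90° − θ_B = 90° − 24.93° = 65.07°.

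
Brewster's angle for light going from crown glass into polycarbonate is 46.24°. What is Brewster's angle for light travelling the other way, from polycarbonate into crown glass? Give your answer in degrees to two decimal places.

θ_B' ≈ 43.76°

The two Brewster angles are complementary: θ_B' = 90° − θ_B = 90° − 46.24° = 43.76°.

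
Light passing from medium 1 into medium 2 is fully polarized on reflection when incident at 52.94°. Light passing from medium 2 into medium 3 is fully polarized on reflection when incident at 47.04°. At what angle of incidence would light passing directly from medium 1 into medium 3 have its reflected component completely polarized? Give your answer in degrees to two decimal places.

tan θ_B(1→2) = n₂/n₁ = tan 52.94° = 1.3242.
tan θ_B(2→3) = n₃/n₂ = tan 47.04° = 1.0739.
So n₃/n₁ = (n₂/n₁)(n₃/n₂) = 1.3242 × 1.0739 = 1.4220.
θ_B(1→3) = arctan(1.4220) = 54.88°.

θ_B ≈ 54.88°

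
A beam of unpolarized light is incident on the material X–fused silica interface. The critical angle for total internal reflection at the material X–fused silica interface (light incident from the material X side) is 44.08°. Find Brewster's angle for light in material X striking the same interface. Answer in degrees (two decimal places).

n₂/n₁ = sin θ_c = sin 44.08° = 0.6957.
tan θ_B equals the same ratio, so θ_B = arctan(0.6957) = 34.82°.

θ_B ≈ 34.82°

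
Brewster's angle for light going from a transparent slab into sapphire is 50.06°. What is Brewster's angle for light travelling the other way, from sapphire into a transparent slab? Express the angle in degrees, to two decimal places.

θ_B' ≈ 39.94°

tan θ_B' = n₁/n₂ = 1/tan θ_B, so θ_B' = 90° − θ_B.
θ_B' = 90° − 50.06° = 39.94°.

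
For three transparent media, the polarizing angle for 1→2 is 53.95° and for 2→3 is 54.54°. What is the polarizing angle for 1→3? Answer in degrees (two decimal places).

θ_B ≈ 62.60°

tan θ_B(1→2) = n₂/n₁ = tan 53.95° = 1.3739.
tan θ_B(2→3) = n₃/n₂ = tan 54.54° = 1.4040.
So n₃/n₁ = (n₂/n₁)(n₃/n₂) = 1.3739 × 1.4040 = 1.9289.
θ_B(1→3) = arctan(1.9289) = 62.60°.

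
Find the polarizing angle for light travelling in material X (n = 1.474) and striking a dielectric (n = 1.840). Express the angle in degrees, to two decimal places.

Here n₂/n₁ = 1.840/1.474 = 1.2483, and Brewster's law gives tan θ_B = n₂/n₁.
θ_B = arctan(1.2483) = 51.30°.

θ_B ≈ 51.30°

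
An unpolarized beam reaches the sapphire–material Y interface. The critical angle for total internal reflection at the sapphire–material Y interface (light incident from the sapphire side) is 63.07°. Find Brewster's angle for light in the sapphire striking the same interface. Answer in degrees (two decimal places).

θ_B ≈ 41.72°

sin θ_c = n₂/n₁, so n₂/n₁ = sin 63.07° = 0.8916.
Brewster: tan θ_B = n₂/n₁ = 0.8916.
θ_B = arctan(0.8916) = 41.72°.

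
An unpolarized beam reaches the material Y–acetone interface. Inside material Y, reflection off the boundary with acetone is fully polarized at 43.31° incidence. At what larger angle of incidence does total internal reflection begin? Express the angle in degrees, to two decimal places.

θ_c ≈ 70.51°

tan θ_B = n₂/n₁ = tan 43.31° = 0.9427.
Total internal reflection: sin θ_c = n₂/n₁ = 0.9427.
θ_c = arcsin(0.9427) = 70.51°.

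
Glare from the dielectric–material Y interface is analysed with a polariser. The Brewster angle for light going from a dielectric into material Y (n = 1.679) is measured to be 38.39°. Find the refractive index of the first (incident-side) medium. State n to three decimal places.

n ≈ 2.119

Full polarization of the reflected beam means tan θ_B = n₂/n₁, where n₁ is the incident medium (a dielectric).
n₁ = n₂ / tan θ_B = 1.679 / tan 38.39° = 2.119.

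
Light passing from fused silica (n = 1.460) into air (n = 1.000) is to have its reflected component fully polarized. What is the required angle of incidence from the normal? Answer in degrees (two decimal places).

Brewster's condition: tan θ_B = n₂/n₁ = 1.000/1.460 = 0.6849.
θ_B = arctan(0.6849) = 34.41°.

θ_B ≈ 34.41°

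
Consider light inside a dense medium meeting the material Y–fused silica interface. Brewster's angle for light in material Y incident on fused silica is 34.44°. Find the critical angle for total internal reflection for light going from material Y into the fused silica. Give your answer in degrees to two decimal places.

θ_c ≈ 43.29°

From Brewster, n₂/n₁ = tan θ_B = tan 34.44° = 0.6857.
Then sin θ_c = n₂/n₁ = 0.6857, so θ_c = arcsin 0.6857 = 43.29°.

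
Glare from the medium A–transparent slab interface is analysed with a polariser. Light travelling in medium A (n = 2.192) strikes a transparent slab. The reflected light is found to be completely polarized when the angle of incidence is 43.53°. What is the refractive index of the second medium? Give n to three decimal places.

n ≈ 2.082

At the polarizing angle, tan θ_B = n₂/n₁ with n₁ on the incident side (medium A) and n₂ on the transmitted side (a transparent slab).
n₂ = n₁ tan θ_B = 2.192 × tan 43.53° = 2.082.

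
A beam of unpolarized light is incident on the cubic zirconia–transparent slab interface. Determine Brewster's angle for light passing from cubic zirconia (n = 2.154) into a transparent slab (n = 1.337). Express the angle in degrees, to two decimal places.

θ_B ≈ 31.83°

tan θ_B = n₂/n₁ = 1.337/2.154 = 0.6207. Taking the arctangent, θ_B = 31.83°.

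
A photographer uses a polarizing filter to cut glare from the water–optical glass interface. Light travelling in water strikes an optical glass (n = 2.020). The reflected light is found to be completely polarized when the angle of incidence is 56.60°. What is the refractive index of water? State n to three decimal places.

n ≈ 1.332

At Brewster's angle, tan θ_B = n₂/n₁ with n₁ on the incident side (water) and n₂ on the transmitted side (an optical glass).
n₁ = n₂ / tan θ_B = 2.020 / tan 56.60° = 1.332.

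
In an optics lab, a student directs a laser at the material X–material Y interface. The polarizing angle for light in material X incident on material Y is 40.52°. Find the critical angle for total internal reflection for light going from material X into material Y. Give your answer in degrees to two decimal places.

From Brewster, n₂/n₁ = tan θ_B = tan 40.52° = 0.8547.
Then sin θ_c = n₂/n₁ = 0.8547, so θ_c = arcsin 0.8547 = 58.72°.

θ_c ≈ 58.72°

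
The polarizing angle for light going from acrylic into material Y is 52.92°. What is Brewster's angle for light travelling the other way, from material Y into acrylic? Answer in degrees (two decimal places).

θ_B' ≈ 37.08°

The two Brewster angles are complementary: θ_B' = 90° − θ_B = 90° − 52.92° = 37.08°.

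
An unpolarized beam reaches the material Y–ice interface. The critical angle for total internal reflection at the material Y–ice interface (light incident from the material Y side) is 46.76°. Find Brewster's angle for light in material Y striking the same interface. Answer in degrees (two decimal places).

sin θ_c = n₂/n₁, so n₂/n₁ = sin 46.76° = 0.7285.
Brewster: tan θ_B = n₂/n₁ = 0.7285.
θ_B = arctan(0.7285) = 36.07°.

θ_B ≈ 36.07°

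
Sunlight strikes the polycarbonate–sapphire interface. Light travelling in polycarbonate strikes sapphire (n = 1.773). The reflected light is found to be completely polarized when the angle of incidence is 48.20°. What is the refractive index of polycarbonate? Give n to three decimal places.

n ≈ 1.585

Brewster's law: tan θ_B = n₂/n₁ (light incident in polycarbonate, refracted into sapphire).
n₁ = n₂ / tan θ_B = 1.773 / tan 48.20° = 1.585.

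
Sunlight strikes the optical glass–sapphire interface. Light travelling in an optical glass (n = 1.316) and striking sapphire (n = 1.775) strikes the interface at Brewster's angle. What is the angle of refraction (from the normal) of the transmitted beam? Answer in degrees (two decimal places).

θ_t ≈ 36.55°

θ_B = arctan(n₂/n₁) = arctan(1.775/1.316) = 53.45°.
Since θ_B + θ_t = 90° at Brewster incidence, θ_t = 90° − 53.45° = 36.55°.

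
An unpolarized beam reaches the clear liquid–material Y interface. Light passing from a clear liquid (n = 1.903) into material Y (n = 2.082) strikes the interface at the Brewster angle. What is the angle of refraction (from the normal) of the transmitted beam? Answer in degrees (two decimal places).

θ_B = arctan(n₂/n₁) = arctan(2.082/1.903) = 47.57°.
Since θ_B + θ_t = 90° at Brewster incidence, θ_t = 90° − 47.57° = 42.43°.

θ_t ≈ 42.43°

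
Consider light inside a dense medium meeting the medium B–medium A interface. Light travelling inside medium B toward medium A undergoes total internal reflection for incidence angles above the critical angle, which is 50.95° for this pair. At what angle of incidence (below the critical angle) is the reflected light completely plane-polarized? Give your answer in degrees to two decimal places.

θ_B ≈ 37.83°

At the critical angle sin θ_c = n₂/n₁, giving n₂/n₁ = sin 50.95° = 0.7766.
Then tan θ_B = n₂/n₁ = 0.7766, so θ_B = arctan 0.7766 = 37.83°.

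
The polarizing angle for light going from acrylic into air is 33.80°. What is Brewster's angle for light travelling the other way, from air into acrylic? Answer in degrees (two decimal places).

θ_B' ≈ 56.20°

Reversing the direction swaps n₁ and n₂, so tan θ_B' = 1/tan θ_B and θ_B' = 90° − θ_B.
Hence θ_B' = 90° − 33.80° = 56.20°.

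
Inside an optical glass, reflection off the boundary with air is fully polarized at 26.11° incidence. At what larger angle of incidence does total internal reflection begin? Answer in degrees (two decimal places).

n₂/n₁ = tan 26.11° = 0.4901; the critical angle satisfies sin θ_c = n₂/n₁.
θ_c = arcsin(0.4901) = 29.35°.

θ_c ≈ 29.35°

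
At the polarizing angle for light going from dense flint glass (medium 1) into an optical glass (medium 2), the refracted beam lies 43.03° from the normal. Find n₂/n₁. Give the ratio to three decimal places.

θ_B + θ_t = 90°, so θ_B = 90° − 43.03° = 46.97°.
Then n₂/n₁ = tan θ_B = tan 46.97° = 1.071.

n₂/n₁ ≈ 1.071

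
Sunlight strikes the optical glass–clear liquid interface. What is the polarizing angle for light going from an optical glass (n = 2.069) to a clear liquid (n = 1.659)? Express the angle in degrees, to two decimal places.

tan θ_B = n₂/n₁ = 1.659/2.069 = 0.8018. Taking the arctangent, θ_B = 38.72°.

θ_B ≈ 38.72°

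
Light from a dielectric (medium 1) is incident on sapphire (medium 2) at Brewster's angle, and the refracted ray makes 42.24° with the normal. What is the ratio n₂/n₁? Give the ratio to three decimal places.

n₂/n₁ ≈ 1.101

At Brewster incidence θ_B = 90° − θ_t = 90° − 42.24° = 47.76°.
Then n₂/n₁ = tan θ_B = tan 47.76° = 1.101.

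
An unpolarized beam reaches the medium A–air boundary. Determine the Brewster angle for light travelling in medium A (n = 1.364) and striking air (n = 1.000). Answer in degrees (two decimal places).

At Brewster's angle the reflected and refracted rays are perpendicular, which with Snell's law gives tan θ_B = n₂/n₁.
Brewster's condition: tan θ_B = n₂/n₁ = 1.000/1.364 = 0.7331.
θ_B = arctan(0.7331) = 36.25°.

θ_B ≈ 36.25°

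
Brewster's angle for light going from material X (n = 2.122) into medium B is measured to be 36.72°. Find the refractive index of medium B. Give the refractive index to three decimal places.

Full polarization of the reflected beam means tan θ_B = n₂/n₁, where n₁ is the incident medium (material X).
n₂ = n₁ tan θ_B = 2.122 × tan 36.72° = 1.583.

n ≈ 1.583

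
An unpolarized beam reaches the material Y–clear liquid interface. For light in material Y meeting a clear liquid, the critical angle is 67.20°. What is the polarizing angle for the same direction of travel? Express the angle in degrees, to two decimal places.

sin θ_c = n₂/n₁, so n₂/n₁ = sin 67.20° = 0.9219.
Brewster: tan θ_B = n₂/n₁ = 0.9219.
θ_B = arctan(0.9219) = 42.67°.

θ_B ≈ 42.67°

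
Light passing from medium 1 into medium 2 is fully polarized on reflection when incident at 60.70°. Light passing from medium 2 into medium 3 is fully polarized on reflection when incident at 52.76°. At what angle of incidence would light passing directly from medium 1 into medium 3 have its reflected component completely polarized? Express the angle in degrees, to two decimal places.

tan θ_B(1→2) = n₂/n₁ = tan 60.70° = 1.7820.
tan θ_B(2→3) = n₃/n₂ = tan 52.76° = 1.3155.
n₃/n₁ = 2.3443. Then tan θ_B(1→3) = n₃/n₁, so θ_B(1→3) = arctan(2.3443) = 66.90°.

θ_B ≈ 66.90°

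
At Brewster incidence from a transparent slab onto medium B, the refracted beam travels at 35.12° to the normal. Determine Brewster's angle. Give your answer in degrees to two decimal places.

θ_B ≈ 54.88°

Brewster's condition makes the reflected and refracted beams perpendicular: θ_B + θ_t = 90°.
θ_B = 90° − 35.12° = 54.88°.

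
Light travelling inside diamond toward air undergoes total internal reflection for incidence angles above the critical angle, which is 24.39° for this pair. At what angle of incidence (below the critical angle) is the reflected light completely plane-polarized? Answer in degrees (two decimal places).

θ_B ≈ 22.44°

n₂/n₁ = sin θ_c = sin 24.39° = 0.4129.
tan θ_B equals the same ratio, so θ_B = arctan(0.4129) = 22.44°.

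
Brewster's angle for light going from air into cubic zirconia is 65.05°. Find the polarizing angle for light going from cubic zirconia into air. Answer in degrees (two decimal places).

θ_B' ≈ 24.95°

tan θ_B' = n₁/n₂ = 1/tan θ_B, so θ_B' = 90° − θ_B.
θ_B' = 90° − 65.05° = 24.95°.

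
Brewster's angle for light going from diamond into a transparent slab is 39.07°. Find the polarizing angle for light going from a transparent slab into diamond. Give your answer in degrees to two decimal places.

θ_B' ≈ 50.93°

Reversing the direction swaps n₁ and n₂, so tan θ_B' = 1/tan θ_B and θ_B' = 90° − θ_B.
Hence θ_B' = 90° − 39.07° = 50.93°.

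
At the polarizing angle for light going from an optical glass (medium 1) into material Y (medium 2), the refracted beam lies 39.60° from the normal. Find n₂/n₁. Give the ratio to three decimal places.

n₂/n₁ ≈ 1.209

θ_B + θ_t = 90°, so θ_B = 90° − 39.60° = 50.40°.
tan θ_B = n₂/n₁, so n₂/n₁ = tan 50.40° = 1.209.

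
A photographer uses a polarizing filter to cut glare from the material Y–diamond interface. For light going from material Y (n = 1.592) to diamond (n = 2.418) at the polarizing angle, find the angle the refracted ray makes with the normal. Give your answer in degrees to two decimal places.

θ_t ≈ 33.36°

θ_B = arctan(n₂/n₁) = arctan(2.418/1.592) = 56.64°.
Since θ_B + θ_t = 90° at Brewster incidence, θ_t = 90° − 56.64° = 33.36°.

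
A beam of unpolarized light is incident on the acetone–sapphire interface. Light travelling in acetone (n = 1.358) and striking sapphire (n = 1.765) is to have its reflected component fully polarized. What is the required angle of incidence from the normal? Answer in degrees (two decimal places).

Here n₂/n₁ = 1.765/1.358 = 1.2997, and Brewster's law gives tan θ_B = n₂/n₁. Taking the arctangent, θ_B = 52.43°.

θ_B ≈ 52.43°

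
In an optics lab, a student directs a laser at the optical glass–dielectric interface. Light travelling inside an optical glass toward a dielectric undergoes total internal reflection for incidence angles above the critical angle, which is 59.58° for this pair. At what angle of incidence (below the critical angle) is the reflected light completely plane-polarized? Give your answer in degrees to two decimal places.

θ_B ≈ 40.77°

At the critical angle sin θ_c = n₂/n₁, giving n₂/n₁ = sin 59.58° = 0.8623.
Then tan θ_B = n₂/n₁ = 0.8623, so θ_B = arctan 0.8623 = 40.77°.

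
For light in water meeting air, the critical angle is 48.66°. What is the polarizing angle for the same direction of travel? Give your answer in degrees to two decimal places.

sin θ_c = n₂/n₁, so n₂/n₁ = sin 48.66° = 0.7508.
Brewster: tan θ_B = n₂/n₁ = 0.7508.
θ_B = arctan(0.7508) = 36.90°.

θ_B ≈ 36.90°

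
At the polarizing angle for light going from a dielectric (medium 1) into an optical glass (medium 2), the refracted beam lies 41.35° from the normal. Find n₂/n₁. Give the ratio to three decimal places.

θ_B + θ_t = 90°, so θ_B = 90° − 41.35° = 48.65°.
tan θ_B = n₂/n₁, so n₂/n₁ = tan 48.65° = 1.136.

n₂/n₁ ≈ 1.136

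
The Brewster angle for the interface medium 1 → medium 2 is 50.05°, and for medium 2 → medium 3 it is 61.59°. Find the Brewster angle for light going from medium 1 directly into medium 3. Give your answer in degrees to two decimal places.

θ_B ≈ 65.63°

n₂/n₁ = tan 50.05° = 1.1939 and n₃/n₂ = tan 61.59° = 1.8487.
So n₃/n₁ = (n₂/n₁)(n₃/n₂) = 1.1939 × 1.8487 = 2.2071.
θ_B(1→3) = arctan(2.2071) = 65.63°.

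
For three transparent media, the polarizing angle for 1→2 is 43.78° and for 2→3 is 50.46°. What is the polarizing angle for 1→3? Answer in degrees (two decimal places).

θ_B ≈ 49.26°

Each Brewster angle gives a ratio: n₂/n₁ = tan 43.78° = 0.9583, n₃/n₂ = tan 50.46° = 1.2114.
Multiplying, n₃/n₁ = 0.9583 × 1.2114 = 1.1609, and θ_B(1→3) = arctan 1.1609 = 49.26°.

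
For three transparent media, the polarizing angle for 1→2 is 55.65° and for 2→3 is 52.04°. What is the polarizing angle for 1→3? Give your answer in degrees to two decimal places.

θ_B ≈ 61.93°

Each Brewster angle gives a ratio: n₂/n₁ = tan 55.65° = 1.4632, n₃/n₂ = tan 52.04° = 1.2818.
n₃/n₁ = 1.8755. Then tan θ_B(1→3) = n₃/n₁, so θ_B(1→3) = arctan(1.8755) = 61.93°.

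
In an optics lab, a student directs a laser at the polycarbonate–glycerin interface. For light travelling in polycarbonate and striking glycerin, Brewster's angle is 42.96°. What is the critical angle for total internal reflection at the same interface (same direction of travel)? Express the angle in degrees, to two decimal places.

θ_c ≈ 68.62°

From Brewster, n₂/n₁ = tan θ_B = tan 42.96° = 0.9312.
Then sin θ_c = n₂/n₁ = 0.9312, so θ_c = arcsin 0.9312 = 68.62°.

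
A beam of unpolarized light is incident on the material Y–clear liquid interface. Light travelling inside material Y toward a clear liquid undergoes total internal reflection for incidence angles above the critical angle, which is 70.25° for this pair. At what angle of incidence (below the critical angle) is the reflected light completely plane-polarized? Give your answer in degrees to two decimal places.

sin θ_c = n₂/n₁, so n₂/n₁ = sin 70.25° = 0.9412.
Brewster: tan θ_B = n₂/n₁ = 0.9412.
θ_B = arctan(0.9412) = 43.26°.

θ_B ≈ 43.26°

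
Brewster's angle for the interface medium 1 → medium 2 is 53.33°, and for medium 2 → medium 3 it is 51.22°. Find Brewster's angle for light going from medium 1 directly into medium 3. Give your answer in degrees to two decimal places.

n₂/n₁ = tan 53.33° = 1.3431 and n₃/n₂ = tan 51.22° = 1.2446.
n₃/n₁ = 1.6716. Then tan θ_B(1→3) = n₃/n₁, so θ_B(1→3) = arctan(1.6716) = 59.11°.

θ_B ≈ 59.11°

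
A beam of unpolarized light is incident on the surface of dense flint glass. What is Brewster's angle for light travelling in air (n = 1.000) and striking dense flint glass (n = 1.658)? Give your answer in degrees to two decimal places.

At Brewster's angle the reflected and refracted rays are perpendicular, which with Snell's law gives tan θ_B = n₂/n₁.
tan θ_B = n₂/n₁ = 1.658/1.000 = 1.6580. Taking the arctangent, θ_B = 58.90°.

θ_B ≈ 58.90°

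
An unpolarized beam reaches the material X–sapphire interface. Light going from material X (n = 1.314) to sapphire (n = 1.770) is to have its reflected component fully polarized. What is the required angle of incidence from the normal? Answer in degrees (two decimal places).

tan θ_B = n₂/n₁ = 1.770/1.314 = 1.3470. Taking the arctangent, θ_B = 53.41°.

θ_B ≈ 53.41°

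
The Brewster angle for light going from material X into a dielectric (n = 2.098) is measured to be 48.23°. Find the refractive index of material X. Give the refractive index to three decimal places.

n ≈ 1.874

Full polarization of the reflected beam means tan θ_B = n₂/n₁, where n₁ is the incident medium (material X).
n₁ = n₂ / tan θ_B = 2.098 / tan 48.23° = 1.874.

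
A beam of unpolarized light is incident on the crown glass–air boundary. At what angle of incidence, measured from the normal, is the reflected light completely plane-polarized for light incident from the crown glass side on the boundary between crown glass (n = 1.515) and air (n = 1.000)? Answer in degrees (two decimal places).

tan θ_B = n₂/n₁ = 1.000/1.515 = 0.6601.
So θ_B = arctan 0.6601 = 33.43°.

θ_B ≈ 33.43°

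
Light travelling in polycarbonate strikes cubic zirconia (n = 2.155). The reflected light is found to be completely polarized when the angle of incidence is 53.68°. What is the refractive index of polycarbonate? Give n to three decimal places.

At the Brewster angle, tan θ_B = n₂/n₁ with n₁ on the incident side (polycarbonate) and n₂ on the transmitted side (cubic zirconia).
n₁ = n₂ / tan θ_B = 2.155 / tan 53.68° = 1.584.

n ≈ 1.584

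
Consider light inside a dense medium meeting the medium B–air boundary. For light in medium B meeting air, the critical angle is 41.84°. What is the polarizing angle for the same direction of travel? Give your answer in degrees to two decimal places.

θ_B ≈ 33.71°

At the critical angle sin θ_c = n₂/n₁, giving n₂/n₁ = sin 41.84° = 0.6671.
Then tan θ_B = n₂/n₁ = 0.6671, so θ_B = arctan 0.6671 = 33.71°.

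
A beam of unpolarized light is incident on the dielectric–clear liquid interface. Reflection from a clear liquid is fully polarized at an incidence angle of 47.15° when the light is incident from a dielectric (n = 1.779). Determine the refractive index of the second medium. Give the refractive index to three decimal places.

n ≈ 1.918

Brewster's law: tan θ_B = n₂/n₁ (light incident in a dielectric, refracted into a clear liquid).
n₂ = n₁ tan θ_B = 1.779 × tan 47.15° = 1.918.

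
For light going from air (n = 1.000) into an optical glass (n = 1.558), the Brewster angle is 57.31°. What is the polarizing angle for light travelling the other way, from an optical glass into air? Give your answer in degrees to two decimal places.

θ_B' ≈ 32.69°

Reversing the direction swaps n₁ and n₂, so tan θ_B' = 1/tan θ_B and θ_B' = 90° − θ_B.
Hence θ_B' = 90° − 57.31° = 32.69°.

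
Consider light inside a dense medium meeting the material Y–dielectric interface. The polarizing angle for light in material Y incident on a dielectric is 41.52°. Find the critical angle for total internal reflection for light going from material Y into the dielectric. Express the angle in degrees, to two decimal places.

tan θ_B = n₂/n₁ = tan 41.52° = 0.8853.
Total internal reflection: sin θ_c = n₂/n₁ = 0.8853.
θ_c = arcsin(0.8853) = 62.29°.

θ_c ≈ 62.29°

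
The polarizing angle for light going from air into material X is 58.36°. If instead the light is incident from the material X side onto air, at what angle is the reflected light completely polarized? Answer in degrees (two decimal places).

θ_B' ≈ 31.64°

The two Brewster angles are complementary: θ_B' = 90° − θ_B = 90° − 58.36° = 31.64°.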